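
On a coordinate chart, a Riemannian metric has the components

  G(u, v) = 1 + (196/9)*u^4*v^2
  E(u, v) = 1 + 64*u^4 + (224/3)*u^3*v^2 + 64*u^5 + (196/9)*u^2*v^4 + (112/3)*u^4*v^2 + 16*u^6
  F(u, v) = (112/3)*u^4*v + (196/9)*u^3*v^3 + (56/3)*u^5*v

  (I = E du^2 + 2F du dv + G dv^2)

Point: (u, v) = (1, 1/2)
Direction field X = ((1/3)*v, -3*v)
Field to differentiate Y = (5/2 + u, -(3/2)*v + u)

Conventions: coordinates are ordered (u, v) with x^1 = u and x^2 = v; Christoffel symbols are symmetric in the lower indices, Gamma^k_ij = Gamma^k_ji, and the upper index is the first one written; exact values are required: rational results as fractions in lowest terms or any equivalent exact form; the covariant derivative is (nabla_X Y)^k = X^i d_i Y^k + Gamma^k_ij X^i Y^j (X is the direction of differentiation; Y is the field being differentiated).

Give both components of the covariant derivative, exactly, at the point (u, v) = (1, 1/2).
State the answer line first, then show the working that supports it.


Answer: (nabla_X Y)^u = -38483/77676, (nabla_X Y)^v = 178603/77676

E = 6277/36, F = 553/18, G = 58/9 at the point
E_u = 13825/18, E_v = 1106/9, F_u = 259/2, F_v = 217/3, G_u = 196/9, G_v = 196/9
EG - F^2 = 6473/36;  g^inv = (36/6473) * [[58/9, -553/18], [-553/18, 6277/36]]
first-kind symbols [ij,l] = (1/2)(d_i g_jl + d_j g_il - d_l g_ij): [uu,u] = E_u/2 = 13825/36, [uu,v] = F_u - E_v/2 = 1225/18, [uv,u] = E_v/2 = 553/9, [uv,v] = G_u/2 = 98/9, [vv,u] = F_v - G_u/2 = 553/9, [vv,v] = G_v/2 = 98/9
Gamma^u_ij = (G*[ij,u] - F*[ij,v])/(EG - F^2), Gamma^v_ij = (E*[ij,v] - F*[ij,u])/(EG - F^2)
Gamma_uuu = 13825/6473, Gamma_uuv = 2212/6473, Gamma_uvv = 2212/6473, Gamma_vuu = 2450/6473, Gamma_vuv = 392/6473, Gamma_vvv = 392/6473
X = (1/6, -3/2), Y = (7/2, 1/4) at the point


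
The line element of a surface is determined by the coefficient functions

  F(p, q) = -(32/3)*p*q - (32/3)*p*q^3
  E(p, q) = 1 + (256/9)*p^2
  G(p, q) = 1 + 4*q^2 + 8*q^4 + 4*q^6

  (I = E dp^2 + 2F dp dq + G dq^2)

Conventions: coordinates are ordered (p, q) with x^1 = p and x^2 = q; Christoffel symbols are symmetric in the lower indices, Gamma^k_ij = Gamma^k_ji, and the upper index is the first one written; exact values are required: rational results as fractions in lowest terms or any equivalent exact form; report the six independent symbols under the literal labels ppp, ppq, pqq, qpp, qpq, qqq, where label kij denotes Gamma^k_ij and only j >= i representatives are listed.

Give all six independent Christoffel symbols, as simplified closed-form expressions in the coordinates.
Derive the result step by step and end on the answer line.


E = 1 + (256/9)*p^2; F = -(32/3)*p*q - (32/3)*p*q^3; G = 1 + 4*q^2 + 8*q^4 + 4*q^6
Gamma^k_ij = (1/2) g^{kl} (d_i g_jl + d_j g_il - d_l g_ij), with g^inv = (1/(EG-F^2)) [[G, -F], [-F, E]]
first partials: E_p = (512/9)*p, E_q = 0, F_p = -(32/3)*q - (32/3)*q^3, F_q = -(32/3)*p - 32*p*q^2, G_p = 0, G_q = 8*q + 32*q^3 + 24*q^5
D = EG - F^2 = 1 + 4*q^2 + (256/9)*p^2 + 8*q^4 + 4*q^6
expanded: Gamma^p_pp = (G E_p - 2F F_p + F E_q)/(2D), Gamma^p_pq = (G E_q - F G_p)/(2D), Gamma^p_qq = (2G F_q - G G_p - F G_q)/(2D), Gamma^q_pp = (2E F_p - E E_q - F E_p)/(2D), Gamma^q_pq = (E G_p - F E_q)/(2D), Gamma^q_qq = (E G_q - 2F F_q + F G_p)/(2D); substitute and cancel common factors

Answer: Gamma_ppp = 256*p/(256*p^2 + 36*q^6 + 72*q^4 + 36*q^2 + 9), Gamma_ppq = 0, Gamma_pqq = (-288*p*q^2 - 96*p)/(256*p^2 + 36*q^6 + 72*q^4 + 36*q^2 + 9), Gamma_qpp = (-96*q^3 - 96*q)/(256*p^2 + 36*q^6 + 72*q^4 + 36*q^2 + 9), Gamma_qpq = 0, Gamma_qqq = (108*q^5 + 144*q^3 + 36*q)/(256*p^2 + 36*q^6 + 72*q^4 + 36*q^2 + 9)


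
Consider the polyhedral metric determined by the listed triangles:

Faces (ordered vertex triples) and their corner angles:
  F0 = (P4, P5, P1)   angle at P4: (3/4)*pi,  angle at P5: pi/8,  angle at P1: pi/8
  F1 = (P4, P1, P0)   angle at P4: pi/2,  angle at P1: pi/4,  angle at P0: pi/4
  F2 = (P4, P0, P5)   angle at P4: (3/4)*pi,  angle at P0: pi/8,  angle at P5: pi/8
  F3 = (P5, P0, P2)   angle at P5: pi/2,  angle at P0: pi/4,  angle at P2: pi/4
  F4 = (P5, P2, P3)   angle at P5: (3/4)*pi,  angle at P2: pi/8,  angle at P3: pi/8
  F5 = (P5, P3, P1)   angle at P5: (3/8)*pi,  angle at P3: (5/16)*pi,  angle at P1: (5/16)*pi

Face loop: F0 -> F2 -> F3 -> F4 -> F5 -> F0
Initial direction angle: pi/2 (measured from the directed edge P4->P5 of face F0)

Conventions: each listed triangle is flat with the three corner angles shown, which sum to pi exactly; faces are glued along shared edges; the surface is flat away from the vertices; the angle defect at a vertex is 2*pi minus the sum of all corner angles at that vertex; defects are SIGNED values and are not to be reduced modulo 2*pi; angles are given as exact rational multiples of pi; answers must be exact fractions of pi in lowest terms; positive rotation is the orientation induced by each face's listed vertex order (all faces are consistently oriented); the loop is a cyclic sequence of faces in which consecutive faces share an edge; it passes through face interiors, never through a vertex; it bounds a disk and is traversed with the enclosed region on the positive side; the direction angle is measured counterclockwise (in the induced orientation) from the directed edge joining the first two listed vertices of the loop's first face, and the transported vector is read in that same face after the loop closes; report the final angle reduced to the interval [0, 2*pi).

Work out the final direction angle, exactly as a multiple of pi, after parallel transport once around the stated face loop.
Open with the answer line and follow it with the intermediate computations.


Answer: final direction angle = (5/8)*pi

enclosed vertex P5: corner angles sum to (15/8)*pi, defect = 2*pi - (15/8)*pi = pi/8
holonomy = initial angle + sum of enclosed defects (mod 2*pi), positive in the induced orientation
final angle = pi/2 + pi/8 = (5/8)*pi (mod 2*pi)


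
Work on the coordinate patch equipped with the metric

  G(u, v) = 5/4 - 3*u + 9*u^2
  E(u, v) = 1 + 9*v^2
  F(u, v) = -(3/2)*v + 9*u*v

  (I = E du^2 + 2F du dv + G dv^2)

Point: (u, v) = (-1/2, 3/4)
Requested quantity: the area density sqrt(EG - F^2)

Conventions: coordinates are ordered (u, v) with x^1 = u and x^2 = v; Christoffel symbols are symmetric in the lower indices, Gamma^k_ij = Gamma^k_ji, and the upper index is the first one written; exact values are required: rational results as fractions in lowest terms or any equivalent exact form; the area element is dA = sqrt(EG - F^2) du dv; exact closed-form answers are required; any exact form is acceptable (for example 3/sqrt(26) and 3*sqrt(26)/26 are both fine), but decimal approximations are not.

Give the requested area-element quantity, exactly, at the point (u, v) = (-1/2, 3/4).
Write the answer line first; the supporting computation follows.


Answer: sqrt(EG - F^2) = sqrt(161)/4

E = 97/16, F = -9/2, G = 5; EG - F^2 = 161/16


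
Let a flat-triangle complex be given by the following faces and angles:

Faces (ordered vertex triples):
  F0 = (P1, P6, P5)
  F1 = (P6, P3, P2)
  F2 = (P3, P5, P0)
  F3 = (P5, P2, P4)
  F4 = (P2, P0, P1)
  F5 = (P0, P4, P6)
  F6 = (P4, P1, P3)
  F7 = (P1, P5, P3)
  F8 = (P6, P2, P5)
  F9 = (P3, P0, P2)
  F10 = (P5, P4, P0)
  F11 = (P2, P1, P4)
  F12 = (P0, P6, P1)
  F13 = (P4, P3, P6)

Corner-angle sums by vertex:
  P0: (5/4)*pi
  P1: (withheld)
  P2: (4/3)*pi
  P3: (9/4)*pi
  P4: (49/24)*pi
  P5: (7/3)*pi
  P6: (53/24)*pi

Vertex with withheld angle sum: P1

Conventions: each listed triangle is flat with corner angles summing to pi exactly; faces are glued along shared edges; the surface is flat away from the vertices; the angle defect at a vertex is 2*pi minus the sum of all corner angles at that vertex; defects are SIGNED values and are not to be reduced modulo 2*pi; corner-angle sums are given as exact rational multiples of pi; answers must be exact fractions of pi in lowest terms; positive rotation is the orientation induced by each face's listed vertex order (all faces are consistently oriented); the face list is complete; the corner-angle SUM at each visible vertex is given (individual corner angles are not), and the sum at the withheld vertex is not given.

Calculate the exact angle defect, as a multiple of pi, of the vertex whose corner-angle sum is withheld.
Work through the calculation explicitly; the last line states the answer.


V = 7, E = 21, F = 14; chi = V - E + F = 0
Gauss-Bonnet: total defect = 2*pi*chi = 0; visible defects sum to (7/12)*pi

Answer: defect(P1) = (-7/12)*pi


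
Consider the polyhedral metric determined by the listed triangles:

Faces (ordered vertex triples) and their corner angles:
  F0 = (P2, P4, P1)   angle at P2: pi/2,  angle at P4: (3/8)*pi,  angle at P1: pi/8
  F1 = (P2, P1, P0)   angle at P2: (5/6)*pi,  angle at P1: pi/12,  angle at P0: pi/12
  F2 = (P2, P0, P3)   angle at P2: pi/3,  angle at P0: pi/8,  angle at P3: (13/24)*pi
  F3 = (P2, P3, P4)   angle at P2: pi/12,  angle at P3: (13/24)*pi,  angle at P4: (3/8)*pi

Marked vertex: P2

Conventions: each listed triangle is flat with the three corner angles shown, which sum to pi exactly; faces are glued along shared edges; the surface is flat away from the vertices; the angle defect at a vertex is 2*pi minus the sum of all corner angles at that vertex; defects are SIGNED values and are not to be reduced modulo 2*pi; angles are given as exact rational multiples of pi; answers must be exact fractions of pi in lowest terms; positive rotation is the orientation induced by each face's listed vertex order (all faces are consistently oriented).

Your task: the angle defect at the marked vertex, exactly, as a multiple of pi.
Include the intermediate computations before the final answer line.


Sum of corner angles at P2: (7/4)*pi
defect = 2*pi - (7/4)*pi

Answer: defect(P2) = pi/4


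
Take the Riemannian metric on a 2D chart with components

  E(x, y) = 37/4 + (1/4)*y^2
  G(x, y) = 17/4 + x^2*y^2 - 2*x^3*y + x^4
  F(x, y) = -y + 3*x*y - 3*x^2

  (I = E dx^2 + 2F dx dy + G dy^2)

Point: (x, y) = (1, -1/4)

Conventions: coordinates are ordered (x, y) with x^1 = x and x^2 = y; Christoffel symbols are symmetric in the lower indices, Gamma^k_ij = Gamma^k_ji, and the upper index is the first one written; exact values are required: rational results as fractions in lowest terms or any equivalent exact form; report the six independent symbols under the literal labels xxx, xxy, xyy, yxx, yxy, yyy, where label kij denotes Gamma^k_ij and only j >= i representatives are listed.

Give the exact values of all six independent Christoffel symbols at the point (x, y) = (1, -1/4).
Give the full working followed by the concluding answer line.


E = 593/64, F = -7/2, G = 93/16 at the point
E_x = 0, E_y = -1/8, F_x = -27/4, F_y = 2, G_x = 45/8, G_y = -5/2
EG - F^2 = 42605/1024;  g^inv = (1024/42605) * [[93/16, 7/2], [7/2, 593/64]]
first-kind symbols [ij,l] = (1/2)(d_i g_jl + d_j g_il - d_l g_ij): [xx,x] = E_x/2 = 0, [xx,y] = F_x - E_y/2 = -107/16, [xy,x] = E_y/2 = -1/16, [xy,y] = G_x/2 = 45/16, [yy,x] = F_y - G_x/2 = -13/16, [yy,y] = G_y/2 = -5/4
Gamma^x_ij = (G*[ij,x] - F*[ij,y])/(EG - F^2), Gamma^y_ij = (E*[ij,y] - F*[ij,x])/(EG - F^2)

Answer: Gamma_xxx = -23968/42605, Gamma_xxy = 9708/42605, Gamma_xyy = -9316/42605, Gamma_yxx = -63451/42605, Gamma_yxy = 26461/42605, Gamma_yyy = -14772/42605


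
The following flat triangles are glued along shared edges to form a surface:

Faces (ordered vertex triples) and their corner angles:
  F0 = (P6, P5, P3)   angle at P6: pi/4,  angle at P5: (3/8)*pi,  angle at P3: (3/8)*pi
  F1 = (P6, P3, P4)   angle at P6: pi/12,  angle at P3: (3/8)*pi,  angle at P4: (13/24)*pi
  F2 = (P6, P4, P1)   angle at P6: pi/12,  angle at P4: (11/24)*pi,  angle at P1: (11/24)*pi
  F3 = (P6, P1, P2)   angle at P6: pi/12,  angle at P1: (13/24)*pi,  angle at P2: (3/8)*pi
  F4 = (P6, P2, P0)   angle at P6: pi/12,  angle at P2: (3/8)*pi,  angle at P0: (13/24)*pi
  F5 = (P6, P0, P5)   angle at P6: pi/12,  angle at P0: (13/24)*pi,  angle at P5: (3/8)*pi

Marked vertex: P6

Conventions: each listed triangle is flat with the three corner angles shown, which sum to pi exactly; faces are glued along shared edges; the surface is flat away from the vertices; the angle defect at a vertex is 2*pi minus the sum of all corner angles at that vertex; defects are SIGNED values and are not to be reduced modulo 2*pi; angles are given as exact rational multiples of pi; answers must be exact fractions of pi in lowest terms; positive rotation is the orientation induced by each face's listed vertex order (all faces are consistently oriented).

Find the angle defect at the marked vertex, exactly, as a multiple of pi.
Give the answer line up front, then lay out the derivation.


Answer: defect(P6) = (4/3)*pi

Sum of corner angles at P6: (2/3)*pi
defect = 2*pi - (2/3)*pi


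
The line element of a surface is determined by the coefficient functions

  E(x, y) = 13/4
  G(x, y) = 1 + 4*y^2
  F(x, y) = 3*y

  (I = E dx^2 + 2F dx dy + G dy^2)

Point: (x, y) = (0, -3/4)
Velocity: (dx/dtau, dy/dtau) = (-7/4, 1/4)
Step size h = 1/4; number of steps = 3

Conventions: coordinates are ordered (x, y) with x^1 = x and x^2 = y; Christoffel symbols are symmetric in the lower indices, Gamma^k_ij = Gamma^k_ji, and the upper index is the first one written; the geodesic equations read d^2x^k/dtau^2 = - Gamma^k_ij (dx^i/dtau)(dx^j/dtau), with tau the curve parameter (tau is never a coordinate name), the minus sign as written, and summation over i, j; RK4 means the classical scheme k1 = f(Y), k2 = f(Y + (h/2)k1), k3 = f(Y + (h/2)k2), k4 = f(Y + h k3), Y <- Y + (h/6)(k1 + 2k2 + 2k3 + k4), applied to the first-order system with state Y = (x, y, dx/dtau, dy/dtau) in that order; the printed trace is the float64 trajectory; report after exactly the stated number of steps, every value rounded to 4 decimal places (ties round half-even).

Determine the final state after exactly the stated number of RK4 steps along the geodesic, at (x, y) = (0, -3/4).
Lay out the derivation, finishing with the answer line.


f(Y) = (dx/dtau, dy/dtau, -Gamma^x_ij Y'^i Y'^j, -Gamma^y_ij Y'^i Y'^j) with the Gammas evaluated at the stage position; h = 0.250000; intermediate values shown to 6 dp
step 0: x = 0.0000, y = -0.7500, dx/dtau = -1.7500, dy/dtau = 0.2500
step 1:
  k1: at (x, y) = (0.000000, -0.750000), (dx/dtau, dy/dtau) = (-1.750000, 0.250000); Gamma_xxx = 0.000000, Gamma_xxy = 0.000000, Gamma_xyy = 0.545455, Gamma_yxx = 0.000000, Gamma_yxy = 0.000000, Gamma_yyy = -0.545455; k1 = (-1.750000, 0.250000, -0.034091, 0.034091)
  k2: at (x, y) = (-0.218750, -0.718750), (dx/dtau, dy/dtau) = (-1.754261, 0.254261); Gamma_xxx = 0.000000, Gamma_xxy = 0.000000, Gamma_xyy = 0.564291, Gamma_yxx = 0.000000, Gamma_yxy = 0.000000, Gamma_yyy = -0.540779; k2 = (-1.754261, 0.254261, -0.036481, 0.034961)
  k3: at (x, y) = (-0.219283, -0.718217), (dx/dtau, dy/dtau) = (-1.754560, 0.254370); Gamma_xxx = 0.000000, Gamma_xxy = 0.000000, Gamma_xyy = 0.564616, Gamma_yxx = 0.000000, Gamma_yxy = 0.000000, Gamma_yyy = -0.540689; k3 = (-1.754560, 0.254370, -0.036533, 0.034985)
  k4: at (x, y) = (-0.438640, -0.686407), (dx/dtau, dy/dtau) = (-1.759133, 0.258746); Gamma_xxx = 0.000000, Gamma_xxy = 0.000000, Gamma_xyy = 0.584269, Gamma_yxx = 0.000000, Gamma_yxy = 0.000000, Gamma_yyy = -0.534729; k4 = (-1.759133, 0.258746, -0.039117, 0.035800)
  Y <- Y + (h/6)(k1 + 2k2 + 2k3 + k4): x = -0.4386, y = -0.6864, dx/dtau = -1.7591, dy/dtau = 0.2587
step 2:
  k1: at (x, y) = (-0.438616, -0.686416), (dx/dtau, dy/dtau) = (-1.759135, 0.258741); Gamma_xxx = 0.000000, Gamma_xxy = 0.000000, Gamma_xyy = 0.584264, Gamma_yxx = 0.000000, Gamma_yxy = 0.000000, Gamma_yyy = -0.534731; k1 = (-1.759135, 0.258741, -0.039115, 0.035799)
  k2: at (x, y) = (-0.658508, -0.654074), (dx/dtau, dy/dtau) = (-1.764024, 0.263216); Gamma_xxx = 0.000000, Gamma_xxy = 0.000000, Gamma_xyy = 0.604686, Gamma_yxx = 0.000000, Gamma_yxy = 0.000000, Gamma_yyy = -0.527346; k2 = (-1.764024, 0.263216, -0.041894, 0.036536)
  k3: at (x, y) = (-0.659119, -0.653514), (dx/dtau, dy/dtau) = (-1.764372, 0.263308); Gamma_xxx = 0.000000, Gamma_xxy = 0.000000, Gamma_xyy = 0.605043, Gamma_yxx = 0.000000, Gamma_yxy = 0.000000, Gamma_yyy = -0.527206; k3 = (-1.764372, 0.263308, -0.041948, 0.036552)
  k4: at (x, y) = (-0.879709, -0.620589), (dx/dtau, dy/dtau) = (-1.769622, 0.267879); Gamma_xxx = 0.000000, Gamma_xxy = 0.000000, Gamma_xyy = 0.626236, Gamma_yxx = 0.000000, Gamma_yxy = 0.000000, Gamma_yyy = -0.518181; k4 = (-1.769622, 0.267879, -0.044938, 0.037184)
  Y <- Y + (h/6)(k1 + 2k2 + 2k3 + k4): x = -0.8797, y = -0.6206, dx/dtau = -1.7696, dy/dtau = 0.2679
step 3:
  k1: at (x, y) = (-0.879680, -0.620597), (dx/dtau, dy/dtau) = (-1.769624, 0.267872); Gamma_xxx = 0.000000, Gamma_xxy = 0.000000, Gamma_xyy = 0.626231, Gamma_yxx = 0.000000, Gamma_yxy = 0.000000, Gamma_yyy = -0.518183; k1 = (-1.769624, 0.267872, -0.044936, 0.037183)
  k2: at (x, y) = (-1.100883, -0.587113), (dx/dtau, dy/dtau) = (-1.775241, 0.272520); Gamma_xxx = 0.000000, Gamma_xxy = 0.000000, Gamma_xyy = 0.648115, Gamma_yxx = 0.000000, Gamma_yxy = 0.000000, Gamma_yyy = -0.507356; k2 = (-1.775241, 0.272520, -0.048134, 0.037680)
  k3: at (x, y) = (-1.101585, -0.586532), (dx/dtau, dy/dtau) = (-1.775641, 0.272582); Gamma_xxx = 0.000000, Gamma_xxy = 0.000000, Gamma_xyy = 0.648497, Gamma_yxx = 0.000000, Gamma_yxy = 0.000000, Gamma_yyy = -0.507153; k3 = (-1.775641, 0.272582, -0.048184, 0.037682)
  k4: at (x, y) = (-1.323590, -0.552451), (dx/dtau, dy/dtau) = (-1.781670, 0.277293); Gamma_xxx = 0.000000, Gamma_xxy = 0.000000, Gamma_xyy = 0.671019, Gamma_yxx = 0.000000, Gamma_yxy = 0.000000, Gamma_yyy = -0.494274; k4 = (-1.781670, 0.277293, -0.051596, 0.038005)
  Y <- Y + (h/6)(k1 + 2k2 + 2k3 + k4): x = -1.3236, y = -0.5525, dx/dtau = -1.7817, dy/dtau = 0.2773

Answer: x = -1.3236, y = -0.5525, dx/dtau = -1.7817, dy/dtau = 0.2773


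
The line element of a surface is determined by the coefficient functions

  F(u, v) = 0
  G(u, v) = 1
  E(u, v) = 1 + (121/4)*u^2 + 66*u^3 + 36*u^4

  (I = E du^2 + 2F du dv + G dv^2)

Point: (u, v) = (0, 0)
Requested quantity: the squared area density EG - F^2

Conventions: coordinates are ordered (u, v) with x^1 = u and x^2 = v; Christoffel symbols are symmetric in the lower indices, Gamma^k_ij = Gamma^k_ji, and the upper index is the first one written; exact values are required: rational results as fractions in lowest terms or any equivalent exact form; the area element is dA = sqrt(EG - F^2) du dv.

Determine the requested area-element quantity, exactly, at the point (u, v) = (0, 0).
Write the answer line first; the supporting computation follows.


Answer: EG - F^2 = 1

E = 1, F = 0, G = 1; EG - F^2 = 1


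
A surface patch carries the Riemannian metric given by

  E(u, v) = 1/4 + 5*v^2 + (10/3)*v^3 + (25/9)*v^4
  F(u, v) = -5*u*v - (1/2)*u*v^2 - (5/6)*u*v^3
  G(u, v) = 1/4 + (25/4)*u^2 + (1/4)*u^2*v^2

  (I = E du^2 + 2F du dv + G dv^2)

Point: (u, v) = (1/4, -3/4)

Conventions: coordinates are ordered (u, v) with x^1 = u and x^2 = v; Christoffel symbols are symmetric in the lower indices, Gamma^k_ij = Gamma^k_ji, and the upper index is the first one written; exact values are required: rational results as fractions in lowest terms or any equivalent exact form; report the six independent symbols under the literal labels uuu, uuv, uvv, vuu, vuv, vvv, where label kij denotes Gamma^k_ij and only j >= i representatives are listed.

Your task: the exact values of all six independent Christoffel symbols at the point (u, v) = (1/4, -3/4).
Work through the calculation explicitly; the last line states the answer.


E = 649/256, F = 489/512, G = 665/1024 at the point
E_u = 0, E_v = -105/16, F_u = 489/128, F_v = -181/128, G_u = 409/128, G_v = -3/128
EG - F^2 = 12029/16384;  g^inv = (16384/12029) * [[665/1024, -489/512], [-489/512, 649/256]]
first-kind symbols [ij,l] = (1/2)(d_i g_jl + d_j g_il - d_l g_ij): [uu,u] = E_u/2 = 0, [uu,v] = F_u - E_v/2 = 909/128, [uv,u] = E_v/2 = -105/32, [uv,v] = G_u/2 = 409/256, [vv,u] = F_v - G_u/2 = -771/256, [vv,v] = G_v/2 = -3/256
Gamma^u_ij = (G*[ij,u] - F*[ij,v])/(EG - F^2), Gamma^v_ij = (E*[ij,v] - F*[ij,u])/(EG - F^2)

Answer: Gamma_uuu = -444501/48116, Gamma_uuv = -479301/96232, Gamma_uvv = -509781/192464, Gamma_vuu = 589941/24058, Gamma_vuv = 470821/48116, Gamma_vvv = 373125/96232


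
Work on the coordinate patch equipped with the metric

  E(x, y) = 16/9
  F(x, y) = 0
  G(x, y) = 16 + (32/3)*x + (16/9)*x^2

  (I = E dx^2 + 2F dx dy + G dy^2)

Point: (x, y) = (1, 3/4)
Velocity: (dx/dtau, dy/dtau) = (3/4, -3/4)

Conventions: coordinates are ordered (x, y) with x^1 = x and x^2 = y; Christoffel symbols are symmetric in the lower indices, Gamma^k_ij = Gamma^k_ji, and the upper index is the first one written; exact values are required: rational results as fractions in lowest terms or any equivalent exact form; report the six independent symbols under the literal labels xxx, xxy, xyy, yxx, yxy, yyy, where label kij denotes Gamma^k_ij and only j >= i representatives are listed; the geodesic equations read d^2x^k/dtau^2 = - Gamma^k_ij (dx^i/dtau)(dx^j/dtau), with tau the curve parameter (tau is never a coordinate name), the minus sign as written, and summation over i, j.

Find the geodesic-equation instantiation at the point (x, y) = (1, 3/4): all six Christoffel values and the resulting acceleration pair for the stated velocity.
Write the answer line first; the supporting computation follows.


Answer: Gamma_xxx = 0, Gamma_xxy = 0, Gamma_xyy = -4, Gamma_yxx = 0, Gamma_yxy = 1/4, Gamma_yyy = 0; accelerations (d^2x/dtau^2, d^2y/dtau^2) = (9/4, 9/32)

E = 16/9, F = 0, G = 256/9 at the point
E_x = 0, E_y = 0, F_x = 0, F_y = 0, G_x = 128/9, G_y = 0
EG - F^2 = 4096/81;  g^inv = (81/4096) * [[256/9, 0], [0, 16/9]]
first-kind symbols [ij,l] = (1/2)(d_i g_jl + d_j g_il - d_l g_ij): [xx,x] = E_x/2 = 0, [xx,y] = F_x - E_y/2 = 0, [xy,x] = E_y/2 = 0, [xy,y] = G_x/2 = 64/9, [yy,x] = F_y - G_x/2 = -64/9, [yy,y] = G_y/2 = 0
Gamma^x_ij = (G*[ij,x] - F*[ij,y])/(EG - F^2), Gamma^y_ij = (E*[ij,y] - F*[ij,x])/(EG - F^2)
Gamma_xxx = 0, Gamma_xxy = 0, Gamma_xyy = -4, Gamma_yxx = 0, Gamma_yxy = 1/4, Gamma_yyy = 0
d^2x/dtau^2 = -(Gamma_xxx*(3/4)^2 + 2*Gamma_xxy*(3/4)*(-3/4) + Gamma_xyy*(-3/4)^2) = 9/4
d^2y/dtau^2 = -(Gamma_yxx*(3/4)^2 + 2*Gamma_yxy*(3/4)*(-3/4) + Gamma_yyy*(-3/4)^2) = 9/32


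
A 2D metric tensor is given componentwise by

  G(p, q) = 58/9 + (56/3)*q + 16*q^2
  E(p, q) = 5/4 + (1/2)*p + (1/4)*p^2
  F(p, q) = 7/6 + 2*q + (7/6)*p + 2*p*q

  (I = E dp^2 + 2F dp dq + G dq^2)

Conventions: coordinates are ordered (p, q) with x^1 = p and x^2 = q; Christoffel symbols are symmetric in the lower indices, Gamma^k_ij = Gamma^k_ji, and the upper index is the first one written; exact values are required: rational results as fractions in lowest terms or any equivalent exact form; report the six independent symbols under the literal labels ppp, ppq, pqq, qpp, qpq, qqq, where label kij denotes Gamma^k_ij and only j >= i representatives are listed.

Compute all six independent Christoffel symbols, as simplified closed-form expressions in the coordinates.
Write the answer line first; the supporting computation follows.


Answer: Gamma_ppp = (9*p + 9)/(9*p^2 + 18*p + 576*q^2 + 672*q + 241), Gamma_ppq = 0, Gamma_pqq = (72*p + 72)/(9*p^2 + 18*p + 576*q^2 + 672*q + 241), Gamma_qpp = (72*q + 42)/(9*p^2 + 18*p + 576*q^2 + 672*q + 241), Gamma_qpq = 0, Gamma_qqq = (576*q + 336)/(9*p^2 + 18*p + 576*q^2 + 672*q + 241)

E = 5/4 + (1/2)*p + (1/4)*p^2; F = 7/6 + 2*q + (7/6)*p + 2*p*q; G = 58/9 + (56/3)*q + 16*q^2
Gamma^k_ij = (1/2) g^{kl} (d_i g_jl + d_j g_il - d_l g_ij), with g^inv = (1/(EG-F^2)) [[G, -F], [-F, E]]
first partials: E_p = 1/2 + (1/2)*p, E_q = 0, F_p = 7/6 + 2*q, F_q = 2 + 2*p, G_p = 0, G_q = 56/3 + 32*q
D = EG - F^2 = 241/36 + (56/3)*q + (1/2)*p + 16*q^2 + (1/4)*p^2
expanded: Gamma^p_pp = (G E_p - 2F F_p + F E_q)/(2D), Gamma^p_pq = (G E_q - F G_p)/(2D), Gamma^p_qq = (2G F_q - G G_p - F G_q)/(2D), Gamma^q_pp = (2E F_p - E E_q - F E_p)/(2D), Gamma^q_pq = (E G_p - F E_q)/(2D), Gamma^q_qq = (E G_q - 2F F_q + F G_p)/(2D); substitute and cancel common factors


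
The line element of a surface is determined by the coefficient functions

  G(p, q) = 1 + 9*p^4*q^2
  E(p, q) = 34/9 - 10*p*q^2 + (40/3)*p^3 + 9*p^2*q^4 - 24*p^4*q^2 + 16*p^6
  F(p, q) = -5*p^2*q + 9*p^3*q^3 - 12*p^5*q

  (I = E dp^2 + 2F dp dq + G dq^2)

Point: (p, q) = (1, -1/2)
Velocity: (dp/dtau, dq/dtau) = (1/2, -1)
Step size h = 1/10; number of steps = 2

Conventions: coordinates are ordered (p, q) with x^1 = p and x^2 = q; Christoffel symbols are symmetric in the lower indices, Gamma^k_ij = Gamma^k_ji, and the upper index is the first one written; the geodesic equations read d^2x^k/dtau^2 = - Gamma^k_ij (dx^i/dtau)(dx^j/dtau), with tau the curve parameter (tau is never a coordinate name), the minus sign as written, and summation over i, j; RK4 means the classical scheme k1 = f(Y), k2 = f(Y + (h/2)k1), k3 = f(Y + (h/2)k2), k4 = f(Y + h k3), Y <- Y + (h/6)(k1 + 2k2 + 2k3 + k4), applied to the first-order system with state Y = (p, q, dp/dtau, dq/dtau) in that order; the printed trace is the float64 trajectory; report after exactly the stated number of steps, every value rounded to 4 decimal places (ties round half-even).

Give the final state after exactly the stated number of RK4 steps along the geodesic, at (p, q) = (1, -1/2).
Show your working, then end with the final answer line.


f(Y) = (dp/dtau, dq/dtau, -Gamma^p_ij Y'^i Y'^j, -Gamma^q_ij Y'^i Y'^j) with the Gammas evaluated at the stage position; h = 0.100000; intermediate values shown to 6 dp
step 0: p = 1.0000, q = -0.5000, dp/dtau = 0.5000, dq/dtau = -1.0000
step 1:
  k1: at (p, q) = (1.000000, -0.500000), (dp/dtau, dq/dtau) = (0.500000, -1.000000); Gamma_ppp = 2.016966, Gamma_ppq = 0.537858, Gamma_pqq = -0.537858, Gamma_qpp = 0.615346, Gamma_qpq = 0.164092, Gamma_qqq = -0.164092; k1 = (0.500000, -1.000000, 0.571474, 0.174348)
  k2: at (p, q) = (1.025000, -0.550000), (dp/dtau, dq/dtau) = (0.528574, -0.991283); Gamma_ppp = 2.004086, Gamma_ppq = 0.579386, Gamma_pqq = -0.539883, Gamma_qpp = 0.688762, Gamma_qpq = 0.199123, Gamma_qqq = -0.185546; k2 = (0.528574, -0.991283, 0.577747, 0.198559)
  k3: at (p, q) = (1.026429, -0.549564), (dp/dtau, dq/dtau) = (0.528887, -0.990072); Gamma_ppp = 2.004269, Gamma_ppq = 0.577979, Gamma_pqq = -0.539750, Gamma_qpp = 0.687716, Gamma_qpq = 0.198319, Gamma_qqq = -0.185202; k3 = (0.528887, -0.990072, 0.573749, 0.196868)
  k4: at (p, q) = (1.052889, -0.599007), (dp/dtau, dq/dtau) = (0.557375, -0.980313); Gamma_ppp = 1.985707, Gamma_ppq = 0.614582, Gamma_pqq = -0.540133, Gamma_qpp = 0.760418, Gamma_qpq = 0.235351, Gamma_qqq = -0.206841; k4 = (0.557375, -0.980313, 0.573799, 0.219734)
  Y <- Y + (h/6)(k1 + 2k2 + 2k3 + k4): p = 1.0529, q = -0.5991, dp/dtau = 0.5575, dq/dtau = -0.9803
step 2:
  k1: at (p, q) = (1.052872, -0.599050), (dp/dtau, dq/dtau) = (0.557471, -0.980251); Gamma_ppp = 1.985690, Gamma_ppq = 0.614641, Gamma_pqq = -0.540136, Gamma_qpp = 0.760496, Gamma_qpq = 0.235400, Gamma_qqq = -0.206866; k1 = (0.557471, -0.980251, 0.573667, 0.219708)
  k2: at (p, q) = (1.080745, -0.648063), (dp/dtau, dq/dtau) = (0.586154, -0.969266); Gamma_ppp = 1.961242, Gamma_ppq = 0.646105, Gamma_pqq = -0.538740, Gamma_qpp = 0.831796, Gamma_qpq = 0.274024, Gamma_qqq = -0.228489; k2 = (0.586154, -0.969266, 0.566450, 0.240241)
  k3: at (p, q) = (1.082179, -0.647514), (dp/dtau, dq/dtau) = (0.585794, -0.968239); Gamma_ppp = 1.961357, Gamma_ppq = 0.644463, Gamma_pqq = -0.538540, Gamma_qpp = 0.830148, Gamma_qpq = 0.272770, Gamma_qqq = -0.227938; k3 = (0.585794, -0.968239, 0.562890, 0.238244)
  k4: at (p, q) = (1.111451, -0.695874), (dp/dtau, dq/dtau) = (0.613760, -0.956427); Gamma_ppp = 1.931126, Gamma_ppq = 0.670215, Gamma_pqq = -0.535234, Gamma_qpp = 0.898290, Gamma_qpq = 0.311760, Gamma_qqq = -0.248972; k4 = (0.613760, -0.956427, 0.549002, 0.255376)
  Y <- Y + (h/6)(k1 + 2k2 + 2k3 + k4): p = 1.1115, q = -0.6959, dp/dtau = 0.6138, dq/dtau = -0.9564

Answer: p = 1.1115, q = -0.6959, dp/dtau = 0.6138, dq/dtau = -0.9564


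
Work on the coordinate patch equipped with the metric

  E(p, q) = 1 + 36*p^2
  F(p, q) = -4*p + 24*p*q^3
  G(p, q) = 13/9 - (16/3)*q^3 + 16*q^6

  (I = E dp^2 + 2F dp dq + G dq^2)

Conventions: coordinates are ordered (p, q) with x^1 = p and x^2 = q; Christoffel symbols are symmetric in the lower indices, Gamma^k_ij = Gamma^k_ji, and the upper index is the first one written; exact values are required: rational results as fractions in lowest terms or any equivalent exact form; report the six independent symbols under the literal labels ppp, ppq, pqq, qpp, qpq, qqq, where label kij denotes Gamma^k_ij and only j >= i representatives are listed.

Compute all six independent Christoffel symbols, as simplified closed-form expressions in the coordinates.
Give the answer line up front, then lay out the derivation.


Answer: Gamma_ppp = 324*p/(324*p^2 + 144*q^6 - 48*q^3 + 13), Gamma_ppq = 0, Gamma_pqq = 648*p*q^2/(324*p^2 + 144*q^6 - 48*q^3 + 13), Gamma_qpp = (216*q^3 - 36)/(324*p^2 + 144*q^6 - 48*q^3 + 13), Gamma_qpq = 0, Gamma_qqq = (432*q^5 - 72*q^2)/(324*p^2 + 144*q^6 - 48*q^3 + 13)

E = 1 + 36*p^2; F = -4*p + 24*p*q^3; G = 13/9 - (16/3)*q^3 + 16*q^6
Gamma^k_ij = (1/2) g^{kl} (d_i g_jl + d_j g_il - d_l g_ij), with g^inv = (1/(EG-F^2)) [[G, -F], [-F, E]]
first partials: E_p = 72*p, E_q = 0, F_p = -4 + 24*q^3, F_q = 72*p*q^2, G_p = 0, G_q = -16*q^2 + 96*q^5
D = EG - F^2 = 13/9 + 36*p^2 - (16/3)*q^3 + 16*q^6
expanded: Gamma^p_pp = (G E_p - 2F F_p + F E_q)/(2D), Gamma^p_pq = (G E_q - F G_p)/(2D), Gamma^p_qq = (2G F_q - G G_p - F G_q)/(2D), Gamma^q_pp = (2E F_p - E E_q - F E_p)/(2D), Gamma^q_pq = (E G_p - F E_q)/(2D), Gamma^q_qq = (E G_q - 2F F_q + F G_p)/(2D); substitute and cancel common factors


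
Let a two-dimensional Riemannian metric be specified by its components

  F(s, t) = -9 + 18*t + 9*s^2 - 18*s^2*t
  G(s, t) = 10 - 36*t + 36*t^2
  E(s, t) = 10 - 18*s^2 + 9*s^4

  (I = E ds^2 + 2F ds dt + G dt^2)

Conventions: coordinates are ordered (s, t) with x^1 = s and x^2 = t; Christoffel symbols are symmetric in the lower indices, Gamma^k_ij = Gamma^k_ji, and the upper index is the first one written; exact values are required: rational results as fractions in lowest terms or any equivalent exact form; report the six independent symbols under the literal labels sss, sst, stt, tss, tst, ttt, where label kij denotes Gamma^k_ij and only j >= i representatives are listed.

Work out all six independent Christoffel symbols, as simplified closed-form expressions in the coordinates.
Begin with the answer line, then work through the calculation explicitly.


Answer: Gamma_sss = (18*s^3 - 18*s)/(9*s^4 - 18*s^2 + 36*t^2 - 36*t + 19), Gamma_sst = 0, Gamma_stt = (18 - 18*s^2)/(9*s^4 - 18*s^2 + 36*t^2 - 36*t + 19), Gamma_tss = (-36*s*t + 18*s)/(9*s^4 - 18*s^2 + 36*t^2 - 36*t + 19), Gamma_tst = 0, Gamma_ttt = (36*t - 18)/(9*s^4 - 18*s^2 + 36*t^2 - 36*t + 19)

E = 10 - 18*s^2 + 9*s^4; F = -9 + 18*t + 9*s^2 - 18*s^2*t; G = 10 - 36*t + 36*t^2
Gamma^k_ij = (1/2) g^{kl} (d_i g_jl + d_j g_il - d_l g_ij), with g^inv = (1/(EG-F^2)) [[G, -F], [-F, E]]
first partials: E_s = -36*s + 36*s^3, E_t = 0, F_s = 18*s - 36*s*t, F_t = 18 - 18*s^2, G_s = 0, G_t = -36 + 72*t
D = EG - F^2 = 19 - 36*t + 36*t^2 - 18*s^2 + 9*s^4
expanded: Gamma^s_ss = (G E_s - 2F F_s + F E_t)/(2D), Gamma^s_st = (G E_t - F G_s)/(2D), Gamma^s_tt = (2G F_t - G G_s - F G_t)/(2D), Gamma^t_ss = (2E F_s - E E_t - F E_s)/(2D), Gamma^t_st = (E G_s - F E_t)/(2D), Gamma^t_tt = (E G_t - 2F F_t + F G_s)/(2D); substitute and cancel common factors


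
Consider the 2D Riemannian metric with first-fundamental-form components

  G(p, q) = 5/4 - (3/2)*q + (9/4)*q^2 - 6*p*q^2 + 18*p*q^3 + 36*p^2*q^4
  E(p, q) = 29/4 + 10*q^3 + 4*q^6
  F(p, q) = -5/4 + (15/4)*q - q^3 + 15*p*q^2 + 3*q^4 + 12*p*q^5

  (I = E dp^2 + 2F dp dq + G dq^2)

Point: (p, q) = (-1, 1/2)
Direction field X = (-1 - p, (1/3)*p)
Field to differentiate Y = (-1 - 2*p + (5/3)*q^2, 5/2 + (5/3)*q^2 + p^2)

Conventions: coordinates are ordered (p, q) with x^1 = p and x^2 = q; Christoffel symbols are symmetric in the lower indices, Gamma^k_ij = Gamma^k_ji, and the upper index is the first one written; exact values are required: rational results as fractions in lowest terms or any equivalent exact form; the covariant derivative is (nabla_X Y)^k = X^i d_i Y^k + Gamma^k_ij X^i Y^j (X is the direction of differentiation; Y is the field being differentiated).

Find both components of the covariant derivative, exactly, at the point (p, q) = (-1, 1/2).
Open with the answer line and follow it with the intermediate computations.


Answer: (nabla_X Y)^p = 206/243, (nabla_X Y)^q = -290/243

E = 137/16, F = -55/16, G = 41/16 at the point
E_p = 0, E_q = 33/4, F_p = 33/8, F_q = -57/4, G_p = -15/4, G_q = 45/4
EG - F^2 = 81/8;  g^inv = (8/81) * [[41/16, 55/16], [55/16, 137/16]]
first-kind symbols [ij,l] = (1/2)(d_i g_jl + d_j g_il - d_l g_ij): [pp,p] = E_p/2 = 0, [pp,q] = F_p - E_q/2 = 0, [pq,p] = E_q/2 = 33/8, [pq,q] = G_p/2 = -15/8, [qq,p] = F_q - G_p/2 = -99/8, [qq,q] = G_q/2 = 45/8
Gamma^p_ij = (G*[ij,p] - F*[ij,q])/(EG - F^2), Gamma^q_ij = (E*[ij,q] - F*[ij,p])/(EG - F^2)
Gamma_ppp = 0, Gamma_ppq = 11/27, Gamma_pqq = -11/9, Gamma_qpp = 0, Gamma_qpq = -5/27, Gamma_qqq = 5/9
X = (0, -1/3), Y = (17/12, 47/12) at the point


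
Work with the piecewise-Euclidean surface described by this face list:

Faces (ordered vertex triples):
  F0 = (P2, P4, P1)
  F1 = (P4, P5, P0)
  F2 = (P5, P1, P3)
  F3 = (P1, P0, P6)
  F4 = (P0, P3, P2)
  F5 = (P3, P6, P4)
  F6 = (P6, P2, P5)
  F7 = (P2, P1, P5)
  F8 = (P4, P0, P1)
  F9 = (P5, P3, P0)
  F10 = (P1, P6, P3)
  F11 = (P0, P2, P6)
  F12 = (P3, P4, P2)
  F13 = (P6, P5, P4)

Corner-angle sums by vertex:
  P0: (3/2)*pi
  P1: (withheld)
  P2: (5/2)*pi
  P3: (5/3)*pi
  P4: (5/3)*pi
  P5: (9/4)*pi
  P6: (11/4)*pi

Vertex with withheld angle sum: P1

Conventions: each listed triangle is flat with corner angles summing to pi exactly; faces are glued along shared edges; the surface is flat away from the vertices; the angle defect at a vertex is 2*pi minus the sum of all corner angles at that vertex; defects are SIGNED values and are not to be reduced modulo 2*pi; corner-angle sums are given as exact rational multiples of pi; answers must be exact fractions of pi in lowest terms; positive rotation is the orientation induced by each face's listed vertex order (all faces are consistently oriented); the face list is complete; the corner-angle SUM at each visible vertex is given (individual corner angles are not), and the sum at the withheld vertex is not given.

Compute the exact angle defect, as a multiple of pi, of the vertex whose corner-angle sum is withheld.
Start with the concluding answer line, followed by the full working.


Answer: defect(P1) = pi/3

V = 7, E = 21, F = 14; chi = V - E + F = 0
Gauss-Bonnet: total defect = 2*pi*chi = 0; visible defects sum to -pi/3


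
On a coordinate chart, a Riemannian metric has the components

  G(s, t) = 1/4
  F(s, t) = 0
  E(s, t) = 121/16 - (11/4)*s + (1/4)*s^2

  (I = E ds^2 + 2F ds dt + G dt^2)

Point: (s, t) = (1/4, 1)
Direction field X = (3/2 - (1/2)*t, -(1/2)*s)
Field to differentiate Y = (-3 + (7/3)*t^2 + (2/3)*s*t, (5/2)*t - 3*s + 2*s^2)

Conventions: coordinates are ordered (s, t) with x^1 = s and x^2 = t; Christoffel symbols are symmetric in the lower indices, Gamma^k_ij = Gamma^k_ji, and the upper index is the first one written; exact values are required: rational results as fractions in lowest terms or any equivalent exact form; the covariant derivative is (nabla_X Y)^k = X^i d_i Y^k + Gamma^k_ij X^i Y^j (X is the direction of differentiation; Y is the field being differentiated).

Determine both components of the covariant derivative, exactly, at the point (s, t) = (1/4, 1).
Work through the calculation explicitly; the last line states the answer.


E = 441/64, F = 0, G = 1/4 at the point
E_s = -21/8, E_t = 0, F_s = 0, F_t = 0, G_s = 0, G_t = 0
EG - F^2 = 441/256;  g^inv = (256/441) * [[1/4, 0], [0, 441/64]]
first-kind symbols [ij,l] = (1/2)(d_i g_jl + d_j g_il - d_l g_ij): [ss,s] = E_s/2 = -21/16, [ss,t] = F_s - E_t/2 = 0, [st,s] = E_t/2 = 0, [st,t] = G_s/2 = 0, [tt,s] = F_t - G_s/2 = 0, [tt,t] = G_t/2 = 0
Gamma^s_ij = (G*[ij,s] - F*[ij,t])/(EG - F^2), Gamma^t_ij = (E*[ij,t] - F*[ij,s])/(EG - F^2)
Gamma_sss = -4/21, Gamma_sst = 0, Gamma_stt = 0, Gamma_tss = 0, Gamma_tst = 0, Gamma_ttt = 0
X = (1, -1/8), Y = (-1/2, 15/8) at the point

Answer: (nabla_X Y)^s = 53/336, (nabla_X Y)^t = -37/16


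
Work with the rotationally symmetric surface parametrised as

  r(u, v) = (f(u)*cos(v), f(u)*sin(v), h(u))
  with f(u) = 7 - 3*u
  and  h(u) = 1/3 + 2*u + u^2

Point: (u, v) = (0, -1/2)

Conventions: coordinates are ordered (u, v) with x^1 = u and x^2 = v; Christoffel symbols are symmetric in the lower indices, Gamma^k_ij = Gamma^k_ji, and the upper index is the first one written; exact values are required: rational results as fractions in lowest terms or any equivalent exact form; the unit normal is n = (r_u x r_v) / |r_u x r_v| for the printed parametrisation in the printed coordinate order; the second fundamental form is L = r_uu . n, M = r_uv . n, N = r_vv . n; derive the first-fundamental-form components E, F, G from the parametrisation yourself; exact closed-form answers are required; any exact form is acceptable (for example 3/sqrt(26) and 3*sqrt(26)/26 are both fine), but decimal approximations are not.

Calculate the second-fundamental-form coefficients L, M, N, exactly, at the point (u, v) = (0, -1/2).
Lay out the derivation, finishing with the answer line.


f = 7, f' = -3, f'' = 0, h' = 2, h'' = 2
E = 13, F = 0, G = 49; answer radicand W^2 = 13
unnormalised second-form numerators: l = -6, m = 0, n = 14; L = l/sqrt(13), and similarly M = m/sqrt(W^2), N = n/sqrt(W^2)

Answer: L = -6*sqrt(13)/13, M = 0, N = 14*sqrt(13)/13


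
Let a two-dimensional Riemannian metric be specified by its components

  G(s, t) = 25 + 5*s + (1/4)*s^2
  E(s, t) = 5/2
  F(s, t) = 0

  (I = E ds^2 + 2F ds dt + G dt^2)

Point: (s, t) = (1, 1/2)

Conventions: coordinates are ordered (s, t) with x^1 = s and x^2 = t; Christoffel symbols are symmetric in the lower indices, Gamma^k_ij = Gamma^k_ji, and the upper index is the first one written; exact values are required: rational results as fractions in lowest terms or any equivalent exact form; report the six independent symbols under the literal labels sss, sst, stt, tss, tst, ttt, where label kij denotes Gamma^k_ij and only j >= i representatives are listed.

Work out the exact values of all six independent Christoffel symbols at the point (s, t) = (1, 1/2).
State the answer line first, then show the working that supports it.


Answer: Gamma_sss = 0, Gamma_sst = 0, Gamma_stt = -11/10, Gamma_tss = 0, Gamma_tst = 1/11, Gamma_ttt = 0

E = 5/2, F = 0, G = 121/4 at the point
E_s = 0, E_t = 0, F_s = 0, F_t = 0, G_s = 11/2, G_t = 0
EG - F^2 = 605/8;  g^inv = (8/605) * [[121/4, 0], [0, 5/2]]
first-kind symbols [ij,l] = (1/2)(d_i g_jl + d_j g_il - d_l g_ij): [ss,s] = E_s/2 = 0, [ss,t] = F_s - E_t/2 = 0, [st,s] = E_t/2 = 0, [st,t] = G_s/2 = 11/4, [tt,s] = F_t - G_s/2 = -11/4, [tt,t] = G_t/2 = 0
Gamma^s_ij = (G*[ij,s] - F*[ij,t])/(EG - F^2), Gamma^t_ij = (E*[ij,t] - F*[ij,s])/(EG - F^2)


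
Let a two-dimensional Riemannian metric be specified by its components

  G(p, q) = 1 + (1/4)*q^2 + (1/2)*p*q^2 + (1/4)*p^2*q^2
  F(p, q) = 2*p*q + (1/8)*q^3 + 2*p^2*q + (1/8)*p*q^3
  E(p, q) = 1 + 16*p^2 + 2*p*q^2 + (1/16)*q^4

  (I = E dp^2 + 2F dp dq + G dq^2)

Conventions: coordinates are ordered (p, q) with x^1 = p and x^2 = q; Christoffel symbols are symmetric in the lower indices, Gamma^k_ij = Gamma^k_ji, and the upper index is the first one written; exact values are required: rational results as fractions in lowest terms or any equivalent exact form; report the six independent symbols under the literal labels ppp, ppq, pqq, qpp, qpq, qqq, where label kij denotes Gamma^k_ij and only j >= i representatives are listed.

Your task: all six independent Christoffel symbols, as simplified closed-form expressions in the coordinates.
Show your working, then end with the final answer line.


E = 1 + 16*p^2 + 2*p*q^2 + (1/16)*q^4; F = 2*p*q + (1/8)*q^3 + 2*p^2*q + (1/8)*p*q^3; G = 1 + (1/4)*q^2 + (1/2)*p*q^2 + (1/4)*p^2*q^2
Gamma^k_ij = (1/2) g^{kl} (d_i g_jl + d_j g_il - d_l g_ij), with g^inv = (1/(EG-F^2)) [[G, -F], [-F, E]]
first partials: E_p = 32*p + 2*q^2, E_q = 4*p*q + (1/4)*q^3, F_p = 2*q + 4*p*q + (1/8)*q^3, F_q = 2*p + (3/8)*q^2 + 2*p^2 + (3/8)*p*q^2, G_p = (1/2)*q^2 + (1/2)*p*q^2, G_q = (1/2)*q + p*q + (1/2)*p^2*q
D = EG - F^2 = 1 + (1/4)*q^2 + 16*p^2 + (5/2)*p*q^2 + (1/16)*q^4 + (1/4)*p^2*q^2
expanded: Gamma^p_pp = (G E_p - 2F F_p + F E_q)/(2D), Gamma^p_pq = (G E_q - F G_p)/(2D), Gamma^p_qq = (2G F_q - G G_p - F G_q)/(2D), Gamma^q_pp = (2E F_p - E E_q - F E_p)/(2D), Gamma^q_pq = (E G_p - F E_q)/(2D), Gamma^q_qq = (E G_q - 2F F_q + F G_p)/(2D); substitute and cancel common factors

Answer: Gamma_ppp = (256*p + 16*q^2)/(4*p^2*q^2 + 256*p^2 + 40*p*q^2 + q^4 + 4*q^2 + 16), Gamma_ppq = (32*p*q + 2*q^3)/(4*p^2*q^2 + 256*p^2 + 40*p*q^2 + q^4 + 4*q^2 + 16), Gamma_pqq = (32*p^2 + 2*p*q^2 + 32*p + 2*q^2)/(4*p^2*q^2 + 256*p^2 + 40*p*q^2 + q^4 + 4*q^2 + 16), Gamma_qpp = (32*p*q + 32*q)/(4*p^2*q^2 + 256*p^2 + 40*p*q^2 + q^4 + 4*q^2 + 16), Gamma_qpq = (4*p*q^2 + 4*q^2)/(4*p^2*q^2 + 256*p^2 + 40*p*q^2 + q^4 + 4*q^2 + 16), Gamma_qqq = (4*p^2*q + 8*p*q + 4*q)/(4*p^2*q^2 + 256*p^2 + 40*p*q^2 + q^4 + 4*q^2 + 16)
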